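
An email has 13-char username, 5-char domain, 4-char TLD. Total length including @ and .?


An email address has format: username@domain.tld
Username length: 13
'@' character: 1
Domain length: 5
'.' character: 1
TLD length: 4
Total = 13 + 1 + 5 + 1 + 4 = 24

24


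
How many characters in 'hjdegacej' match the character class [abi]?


Character class [abi] matches any of: {a, b, i}
Scanning string 'hjdegacej' character by character:
  pos 0: 'h' -> no
  pos 1: 'j' -> no
  pos 2: 'd' -> no
  pos 3: 'e' -> no
  pos 4: 'g' -> no
  pos 5: 'a' -> MATCH
  pos 6: 'c' -> no
  pos 7: 'e' -> no
  pos 8: 'j' -> no
Total matches: 1

1


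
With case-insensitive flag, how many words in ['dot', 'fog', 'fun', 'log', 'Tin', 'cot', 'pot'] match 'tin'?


Case-insensitive matching: compare each word's lowercase form to 'tin'.
  'dot' -> lower='dot' -> no
  'fog' -> lower='fog' -> no
  'fun' -> lower='fun' -> no
  'log' -> lower='log' -> no
  'Tin' -> lower='tin' -> MATCH
  'cot' -> lower='cot' -> no
  'pot' -> lower='pot' -> no
Matches: ['Tin']
Count: 1

1


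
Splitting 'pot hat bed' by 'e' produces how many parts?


Splitting by 'e' breaks the string at each occurrence of the separator.
Text: 'pot hat bed'
Parts after split:
  Part 1: 'pot hat b'
  Part 2: 'd'
Total parts: 2

2


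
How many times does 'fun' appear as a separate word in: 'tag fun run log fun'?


Scanning each word for exact match 'fun':
  Word 1: 'tag' -> no
  Word 2: 'fun' -> MATCH
  Word 3: 'run' -> no
  Word 4: 'log' -> no
  Word 5: 'fun' -> MATCH
Total matches: 2

2


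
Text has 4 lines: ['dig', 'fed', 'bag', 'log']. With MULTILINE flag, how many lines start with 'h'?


With MULTILINE flag, ^ matches the start of each line.
Lines: ['dig', 'fed', 'bag', 'log']
Checking which lines start with 'h':
  Line 1: 'dig' -> no
  Line 2: 'fed' -> no
  Line 3: 'bag' -> no
  Line 4: 'log' -> no
Matching lines: []
Count: 0

0


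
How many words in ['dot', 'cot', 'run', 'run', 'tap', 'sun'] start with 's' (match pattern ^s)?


Pattern ^s anchors to start of word. Check which words begin with 's':
  'dot' -> no
  'cot' -> no
  'run' -> no
  'run' -> no
  'tap' -> no
  'sun' -> MATCH (starts with 's')
Matching words: ['sun']
Count: 1

1


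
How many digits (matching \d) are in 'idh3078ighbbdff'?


\d matches any digit 0-9.
Scanning 'idh3078ighbbdff':
  pos 3: '3' -> DIGIT
  pos 4: '0' -> DIGIT
  pos 5: '7' -> DIGIT
  pos 6: '8' -> DIGIT
Digits found: ['3', '0', '7', '8']
Total: 4

4


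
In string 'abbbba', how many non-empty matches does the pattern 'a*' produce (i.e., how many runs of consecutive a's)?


Pattern 'a*' matches zero or more a's. We want non-empty runs of consecutive a's.
String: 'abbbba'
Walking through the string to find runs of a's:
  Run 1: positions 0-0 -> 'a'
  Run 2: positions 5-5 -> 'a'
Non-empty runs found: ['a', 'a']
Count: 2

2


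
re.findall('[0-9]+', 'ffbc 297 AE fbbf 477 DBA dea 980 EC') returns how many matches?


Pattern '[0-9]+' finds one or more digits.
Text: 'ffbc 297 AE fbbf 477 DBA dea 980 EC'
Scanning for matches:
  Match 1: '297'
  Match 2: '477'
  Match 3: '980'
Total matches: 3

3


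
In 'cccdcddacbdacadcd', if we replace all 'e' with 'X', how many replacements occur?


re.sub('e', 'X', text) replaces every occurrence of 'e' with 'X'.
Text: 'cccdcddacbdacadcd'
Scanning for 'e':
Total replacements: 0

0


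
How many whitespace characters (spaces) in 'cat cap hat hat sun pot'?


\s matches whitespace characters (spaces, tabs, etc.).
Text: 'cat cap hat hat sun pot'
This text has 6 words separated by spaces.
Number of spaces = number of words - 1 = 6 - 1 = 5

5


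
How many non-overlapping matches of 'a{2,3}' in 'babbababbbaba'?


Pattern 'a{2,3}' matches between 2 and 3 consecutive a's (greedy).
String: 'babbababbbaba'
Finding runs of a's and applying greedy matching:
  Run at pos 1: 'a' (length 1)
  Run at pos 4: 'a' (length 1)
  Run at pos 6: 'a' (length 1)
  Run at pos 10: 'a' (length 1)
  Run at pos 12: 'a' (length 1)
Matches: []
Count: 0

0


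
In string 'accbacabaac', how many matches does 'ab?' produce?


Pattern 'ab?' matches 'a' optionally followed by 'b'.
String: 'accbacabaac'
Scanning left to right for 'a' then checking next char:
  Match 1: 'a' (a not followed by b)
  Match 2: 'a' (a not followed by b)
  Match 3: 'ab' (a followed by b)
  Match 4: 'a' (a not followed by b)
  Match 5: 'a' (a not followed by b)
Total matches: 5

5


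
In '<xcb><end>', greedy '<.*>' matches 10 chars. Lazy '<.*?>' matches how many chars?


Greedy '<.*>' tries to match as MUCH as possible.
Lazy '<.*?>' tries to match as LITTLE as possible.

String: '<xcb><end>'
Greedy '<.*>' starts at first '<' and extends to the LAST '>': '<xcb><end>' (10 chars)
Lazy '<.*?>' starts at first '<' and stops at the FIRST '>': '<xcb>' (5 chars)

5


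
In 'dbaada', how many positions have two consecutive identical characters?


Looking for consecutive identical characters in 'dbaada':
  pos 0-1: 'd' vs 'b' -> different
  pos 1-2: 'b' vs 'a' -> different
  pos 2-3: 'a' vs 'a' -> MATCH ('aa')
  pos 3-4: 'a' vs 'd' -> different
  pos 4-5: 'd' vs 'a' -> different
Consecutive identical pairs: ['aa']
Count: 1

1


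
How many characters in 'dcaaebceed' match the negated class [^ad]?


Negated class [^ad] matches any char NOT in {a, d}
Scanning 'dcaaebceed':
  pos 0: 'd' -> no (excluded)
  pos 1: 'c' -> MATCH
  pos 2: 'a' -> no (excluded)
  pos 3: 'a' -> no (excluded)
  pos 4: 'e' -> MATCH
  pos 5: 'b' -> MATCH
  pos 6: 'c' -> MATCH
  pos 7: 'e' -> MATCH
  pos 8: 'e' -> MATCH
  pos 9: 'd' -> no (excluded)
Total matches: 6

6


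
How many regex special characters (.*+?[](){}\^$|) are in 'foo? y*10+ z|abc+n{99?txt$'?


Regex special characters are: . * + ? [ ] ( ) { } \ ^ $ |
Scanning 'foo? y*10+ z|abc+n{99?txt$':
  pos 3: '?' -> SPECIAL
  pos 6: '*' -> SPECIAL
  pos 9: '+' -> SPECIAL
  pos 12: '|' -> SPECIAL
  pos 16: '+' -> SPECIAL
  pos 18: '{' -> SPECIAL
  pos 21: '?' -> SPECIAL
  pos 25: '$' -> SPECIAL
Special chars found: ['?', '*', '+', '|', '+', '{', '?', '$']
Total: 8

8


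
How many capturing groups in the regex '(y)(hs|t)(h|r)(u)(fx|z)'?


To count capturing groups, count each '(' that starts a group.
Pattern: '(y)(hs|t)(h|r)(u)(fx|z)'
Walking through the pattern:
  Position 0: '(' -> group #1
  Position 3: '(' -> group #2
  Position 9: '(' -> group #3
  Position 14: '(' -> group #4
  Position 17: '(' -> group #5
Total capturing groups: 5

5


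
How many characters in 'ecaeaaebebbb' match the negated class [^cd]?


Negated class [^cd] matches any char NOT in {c, d}
Scanning 'ecaeaaebebbb':
  pos 0: 'e' -> MATCH
  pos 1: 'c' -> no (excluded)
  pos 2: 'a' -> MATCH
  pos 3: 'e' -> MATCH
  pos 4: 'a' -> MATCH
  pos 5: 'a' -> MATCH
  pos 6: 'e' -> MATCH
  pos 7: 'b' -> MATCH
  pos 8: 'e' -> MATCH
  pos 9: 'b' -> MATCH
  pos 10: 'b' -> MATCH
  pos 11: 'b' -> MATCH
Total matches: 11

11


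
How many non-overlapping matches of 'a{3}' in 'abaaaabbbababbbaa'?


Pattern 'a{3}' matches exactly 3 consecutive a's (greedy, non-overlapping).
String: 'abaaaabbbababbbaa'
Scanning for runs of a's:
  Run at pos 0: 'a' (length 1) -> 0 match(es)
  Run at pos 2: 'aaaa' (length 4) -> 1 match(es)
  Run at pos 9: 'a' (length 1) -> 0 match(es)
  Run at pos 11: 'a' (length 1) -> 0 match(es)
  Run at pos 15: 'aa' (length 2) -> 0 match(es)
Matches found: ['aaa']
Total: 1

1


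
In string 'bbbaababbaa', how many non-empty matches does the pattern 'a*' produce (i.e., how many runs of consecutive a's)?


Pattern 'a*' matches zero or more a's. We want non-empty runs of consecutive a's.
String: 'bbbaababbaa'
Walking through the string to find runs of a's:
  Run 1: positions 3-4 -> 'aa'
  Run 2: positions 6-6 -> 'a'
  Run 3: positions 9-10 -> 'aa'
Non-empty runs found: ['aa', 'a', 'aa']
Count: 3

3


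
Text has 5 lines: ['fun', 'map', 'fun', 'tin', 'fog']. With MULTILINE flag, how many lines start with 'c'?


With MULTILINE flag, ^ matches the start of each line.
Lines: ['fun', 'map', 'fun', 'tin', 'fog']
Checking which lines start with 'c':
  Line 1: 'fun' -> no
  Line 2: 'map' -> no
  Line 3: 'fun' -> no
  Line 4: 'tin' -> no
  Line 5: 'fog' -> no
Matching lines: []
Count: 0

0


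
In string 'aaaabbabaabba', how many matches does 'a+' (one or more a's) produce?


Pattern 'a+' matches one or more consecutive a's.
String: 'aaaabbabaabba'
Scanning for runs of a:
  Match 1: 'aaaa' (length 4)
  Match 2: 'a' (length 1)
  Match 3: 'aa' (length 2)
  Match 4: 'a' (length 1)
Total matches: 4

4


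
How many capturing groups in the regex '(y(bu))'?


To count capturing groups, count each '(' that starts a group.
Pattern: '(y(bu))'
Walking through the pattern:
  Position 0: '(' -> group #1
  Position 2: '(' -> group #2
Total capturing groups: 2

2


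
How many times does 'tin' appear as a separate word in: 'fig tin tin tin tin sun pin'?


Scanning each word for exact match 'tin':
  Word 1: 'fig' -> no
  Word 2: 'tin' -> MATCH
  Word 3: 'tin' -> MATCH
  Word 4: 'tin' -> MATCH
  Word 5: 'tin' -> MATCH
  Word 6: 'sun' -> no
  Word 7: 'pin' -> no
Total matches: 4

4


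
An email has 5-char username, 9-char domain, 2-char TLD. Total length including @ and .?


An email address has format: username@domain.tld
Username length: 5
'@' character: 1
Domain length: 9
'.' character: 1
TLD length: 2
Total = 5 + 1 + 9 + 1 + 2 = 18

18


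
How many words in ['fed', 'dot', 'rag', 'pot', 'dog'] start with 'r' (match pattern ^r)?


Pattern ^r anchors to start of word. Check which words begin with 'r':
  'fed' -> no
  'dot' -> no
  'rag' -> MATCH (starts with 'r')
  'pot' -> no
  'dog' -> no
Matching words: ['rag']
Count: 1

1


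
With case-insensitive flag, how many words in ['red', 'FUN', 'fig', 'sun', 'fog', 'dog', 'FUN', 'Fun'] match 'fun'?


Case-insensitive matching: compare each word's lowercase form to 'fun'.
  'red' -> lower='red' -> no
  'FUN' -> lower='fun' -> MATCH
  'fig' -> lower='fig' -> no
  'sun' -> lower='sun' -> no
  'fog' -> lower='fog' -> no
  'dog' -> lower='dog' -> no
  'FUN' -> lower='fun' -> MATCH
  'Fun' -> lower='fun' -> MATCH
Matches: ['FUN', 'FUN', 'Fun']
Count: 3

3


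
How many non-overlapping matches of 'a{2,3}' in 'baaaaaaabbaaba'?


Pattern 'a{2,3}' matches between 2 and 3 consecutive a's (greedy).
String: 'baaaaaaabbaaba'
Finding runs of a's and applying greedy matching:
  Run at pos 1: 'aaaaaaa' (length 7)
  Run at pos 10: 'aa' (length 2)
  Run at pos 13: 'a' (length 1)
Matches: ['aaa', 'aaa', 'aa']
Count: 3

3


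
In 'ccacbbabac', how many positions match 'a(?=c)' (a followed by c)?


Lookahead 'a(?=c)' matches 'a' only when followed by 'c'.
String: 'ccacbbabac'
Checking each position where char is 'a':
  pos 2: 'a' -> MATCH (next='c')
  pos 6: 'a' -> no (next='b')
  pos 8: 'a' -> MATCH (next='c')
Matching positions: [2, 8]
Count: 2

2


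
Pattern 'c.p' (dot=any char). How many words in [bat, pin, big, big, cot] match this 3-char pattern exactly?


Pattern 'c.p' means: starts with 'c', any single char, ends with 'p'.
Checking each word (must be exactly 3 chars):
  'bat' (len=3): no
  'pin' (len=3): no
  'big' (len=3): no
  'big' (len=3): no
  'cot' (len=3): no
Matching words: []
Total: 0

0


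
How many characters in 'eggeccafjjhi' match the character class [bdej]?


Character class [bdej] matches any of: {b, d, e, j}
Scanning string 'eggeccafjjhi' character by character:
  pos 0: 'e' -> MATCH
  pos 1: 'g' -> no
  pos 2: 'g' -> no
  pos 3: 'e' -> MATCH
  pos 4: 'c' -> no
  pos 5: 'c' -> no
  pos 6: 'a' -> no
  pos 7: 'f' -> no
  pos 8: 'j' -> MATCH
  pos 9: 'j' -> MATCH
  pos 10: 'h' -> no
  pos 11: 'i' -> no
Total matches: 4

4


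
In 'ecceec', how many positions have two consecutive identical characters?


Looking for consecutive identical characters in 'ecceec':
  pos 0-1: 'e' vs 'c' -> different
  pos 1-2: 'c' vs 'c' -> MATCH ('cc')
  pos 2-3: 'c' vs 'e' -> different
  pos 3-4: 'e' vs 'e' -> MATCH ('ee')
  pos 4-5: 'e' vs 'c' -> different
Consecutive identical pairs: ['cc', 'ee']
Count: 2

2


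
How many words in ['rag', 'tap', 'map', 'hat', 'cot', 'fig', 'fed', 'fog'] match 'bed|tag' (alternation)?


Alternation 'bed|tag' matches either 'bed' or 'tag'.
Checking each word:
  'rag' -> no
  'tap' -> no
  'map' -> no
  'hat' -> no
  'cot' -> no
  'fig' -> no
  'fed' -> no
  'fog' -> no
Matches: []
Count: 0

0


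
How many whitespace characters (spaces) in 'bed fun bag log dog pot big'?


\s matches whitespace characters (spaces, tabs, etc.).
Text: 'bed fun bag log dog pot big'
This text has 7 words separated by spaces.
Number of spaces = number of words - 1 = 7 - 1 = 6

6


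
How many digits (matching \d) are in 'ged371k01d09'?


\d matches any digit 0-9.
Scanning 'ged371k01d09':
  pos 3: '3' -> DIGIT
  pos 4: '7' -> DIGIT
  pos 5: '1' -> DIGIT
  pos 7: '0' -> DIGIT
  pos 8: '1' -> DIGIT
  pos 10: '0' -> DIGIT
  pos 11: '9' -> DIGIT
Digits found: ['3', '7', '1', '0', '1', '0', '9']
Total: 7

7


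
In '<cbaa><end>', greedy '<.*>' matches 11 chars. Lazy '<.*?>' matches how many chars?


Greedy '<.*>' tries to match as MUCH as possible.
Lazy '<.*?>' tries to match as LITTLE as possible.

String: '<cbaa><end>'
Greedy '<.*>' starts at first '<' and extends to the LAST '>': '<cbaa><end>' (11 chars)
Lazy '<.*?>' starts at first '<' and stops at the FIRST '>': '<cbaa>' (6 chars)

6


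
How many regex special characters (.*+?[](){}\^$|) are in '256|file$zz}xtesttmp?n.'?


Regex special characters are: . * + ? [ ] ( ) { } \ ^ $ |
Scanning '256|file$zz}xtesttmp?n.':
  pos 3: '|' -> SPECIAL
  pos 8: '$' -> SPECIAL
  pos 11: '}' -> SPECIAL
  pos 20: '?' -> SPECIAL
  pos 22: '.' -> SPECIAL
Special chars found: ['|', '$', '}', '?', '.']
Total: 5

5


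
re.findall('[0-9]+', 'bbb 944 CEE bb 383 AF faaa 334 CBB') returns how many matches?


Pattern '[0-9]+' finds one or more digits.
Text: 'bbb 944 CEE bb 383 AF faaa 334 CBB'
Scanning for matches:
  Match 1: '944'
  Match 2: '383'
  Match 3: '334'
Total matches: 3

3


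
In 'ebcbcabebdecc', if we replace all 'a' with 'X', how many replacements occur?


re.sub('a', 'X', text) replaces every occurrence of 'a' with 'X'.
Text: 'ebcbcabebdecc'
Scanning for 'a':
  pos 5: 'a' -> replacement #1
Total replacements: 1

1


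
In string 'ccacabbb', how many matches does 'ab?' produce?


Pattern 'ab?' matches 'a' optionally followed by 'b'.
String: 'ccacabbb'
Scanning left to right for 'a' then checking next char:
  Match 1: 'a' (a not followed by b)
  Match 2: 'ab' (a followed by b)
Total matches: 2

2


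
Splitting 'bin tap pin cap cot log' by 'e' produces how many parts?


Splitting by 'e' breaks the string at each occurrence of the separator.
Text: 'bin tap pin cap cot log'
Parts after split:
  Part 1: 'bin tap pin cap cot log'
Total parts: 1

1


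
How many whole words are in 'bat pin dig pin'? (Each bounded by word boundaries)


Word boundaries (\b) mark the start/end of each word.
Text: 'bat pin dig pin'
Splitting by whitespace:
  Word 1: 'bat'
  Word 2: 'pin'
  Word 3: 'dig'
  Word 4: 'pin'
Total whole words: 4

4


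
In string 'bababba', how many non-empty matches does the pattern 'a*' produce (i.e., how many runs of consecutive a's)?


Pattern 'a*' matches zero or more a's. We want non-empty runs of consecutive a's.
String: 'bababba'
Walking through the string to find runs of a's:
  Run 1: positions 1-1 -> 'a'
  Run 2: positions 3-3 -> 'a'
  Run 3: positions 6-6 -> 'a'
Non-empty runs found: ['a', 'a', 'a']
Count: 3

3


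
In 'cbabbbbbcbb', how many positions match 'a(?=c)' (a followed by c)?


Lookahead 'a(?=c)' matches 'a' only when followed by 'c'.
String: 'cbabbbbbcbb'
Checking each position where char is 'a':
  pos 2: 'a' -> no (next='b')
Matching positions: []
Count: 0

0


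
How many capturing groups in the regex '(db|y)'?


To count capturing groups, count each '(' that starts a group.
Pattern: '(db|y)'
Walking through the pattern:
  Position 0: '(' -> group #1
Total capturing groups: 1

1


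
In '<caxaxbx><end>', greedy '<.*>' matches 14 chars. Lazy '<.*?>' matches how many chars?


Greedy '<.*>' tries to match as MUCH as possible.
Lazy '<.*?>' tries to match as LITTLE as possible.

String: '<caxaxbx><end>'
Greedy '<.*>' starts at first '<' and extends to the LAST '>': '<caxaxbx><end>' (14 chars)
Lazy '<.*?>' starts at first '<' and stops at the FIRST '>': '<caxaxbx>' (9 chars)

9


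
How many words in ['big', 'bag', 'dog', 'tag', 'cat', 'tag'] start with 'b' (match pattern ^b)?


Pattern ^b anchors to start of word. Check which words begin with 'b':
  'big' -> MATCH (starts with 'b')
  'bag' -> MATCH (starts with 'b')
  'dog' -> no
  'tag' -> no
  'cat' -> no
  'tag' -> no
Matching words: ['big', 'bag']
Count: 2

2


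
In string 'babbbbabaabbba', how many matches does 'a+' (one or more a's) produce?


Pattern 'a+' matches one or more consecutive a's.
String: 'babbbbabaabbba'
Scanning for runs of a:
  Match 1: 'a' (length 1)
  Match 2: 'a' (length 1)
  Match 3: 'aa' (length 2)
  Match 4: 'a' (length 1)
Total matches: 4

4


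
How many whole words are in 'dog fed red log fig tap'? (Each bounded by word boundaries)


Word boundaries (\b) mark the start/end of each word.
Text: 'dog fed red log fig tap'
Splitting by whitespace:
  Word 1: 'dog'
  Word 2: 'fed'
  Word 3: 'red'
  Word 4: 'log'
  Word 5: 'fig'
  Word 6: 'tap'
Total whole words: 6

6


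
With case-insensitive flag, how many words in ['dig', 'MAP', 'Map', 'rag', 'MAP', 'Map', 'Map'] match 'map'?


Case-insensitive matching: compare each word's lowercase form to 'map'.
  'dig' -> lower='dig' -> no
  'MAP' -> lower='map' -> MATCH
  'Map' -> lower='map' -> MATCH
  'rag' -> lower='rag' -> no
  'MAP' -> lower='map' -> MATCH
  'Map' -> lower='map' -> MATCH
  'Map' -> lower='map' -> MATCH
Matches: ['MAP', 'Map', 'MAP', 'Map', 'Map']
Count: 5

5


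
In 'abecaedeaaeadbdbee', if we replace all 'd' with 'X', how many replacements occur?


re.sub('d', 'X', text) replaces every occurrence of 'd' with 'X'.
Text: 'abecaedeaaeadbdbee'
Scanning for 'd':
  pos 6: 'd' -> replacement #1
  pos 12: 'd' -> replacement #2
  pos 14: 'd' -> replacement #3
Total replacements: 3

3


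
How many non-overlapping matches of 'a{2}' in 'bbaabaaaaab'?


Pattern 'a{2}' matches exactly 2 consecutive a's (greedy, non-overlapping).
String: 'bbaabaaaaab'
Scanning for runs of a's:
  Run at pos 2: 'aa' (length 2) -> 1 match(es)
  Run at pos 5: 'aaaaa' (length 5) -> 2 match(es)
Matches found: ['aa', 'aa', 'aa']
Total: 3

3


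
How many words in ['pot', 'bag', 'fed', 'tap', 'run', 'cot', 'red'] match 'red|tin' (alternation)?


Alternation 'red|tin' matches either 'red' or 'tin'.
Checking each word:
  'pot' -> no
  'bag' -> no
  'fed' -> no
  'tap' -> no
  'run' -> no
  'cot' -> no
  'red' -> MATCH
Matches: ['red']
Count: 1

1


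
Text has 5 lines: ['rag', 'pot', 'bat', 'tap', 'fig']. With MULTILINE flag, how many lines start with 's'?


With MULTILINE flag, ^ matches the start of each line.
Lines: ['rag', 'pot', 'bat', 'tap', 'fig']
Checking which lines start with 's':
  Line 1: 'rag' -> no
  Line 2: 'pot' -> no
  Line 3: 'bat' -> no
  Line 4: 'tap' -> no
  Line 5: 'fig' -> no
Matching lines: []
Count: 0

0


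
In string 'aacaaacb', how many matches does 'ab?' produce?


Pattern 'ab?' matches 'a' optionally followed by 'b'.
String: 'aacaaacb'
Scanning left to right for 'a' then checking next char:
  Match 1: 'a' (a not followed by b)
  Match 2: 'a' (a not followed by b)
  Match 3: 'a' (a not followed by b)
  Match 4: 'a' (a not followed by b)
  Match 5: 'a' (a not followed by b)
Total matches: 5

5


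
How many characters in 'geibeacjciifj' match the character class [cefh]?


Character class [cefh] matches any of: {c, e, f, h}
Scanning string 'geibeacjciifj' character by character:
  pos 0: 'g' -> no
  pos 1: 'e' -> MATCH
  pos 2: 'i' -> no
  pos 3: 'b' -> no
  pos 4: 'e' -> MATCH
  pos 5: 'a' -> no
  pos 6: 'c' -> MATCH
  pos 7: 'j' -> no
  pos 8: 'c' -> MATCH
  pos 9: 'i' -> no
  pos 10: 'i' -> no
  pos 11: 'f' -> MATCH
  pos 12: 'j' -> no
Total matches: 5

5


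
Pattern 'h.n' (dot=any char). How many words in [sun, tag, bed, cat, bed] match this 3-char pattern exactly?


Pattern 'h.n' means: starts with 'h', any single char, ends with 'n'.
Checking each word (must be exactly 3 chars):
  'sun' (len=3): no
  'tag' (len=3): no
  'bed' (len=3): no
  'cat' (len=3): no
  'bed' (len=3): no
Matching words: []
Total: 0

0


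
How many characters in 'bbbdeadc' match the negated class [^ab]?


Negated class [^ab] matches any char NOT in {a, b}
Scanning 'bbbdeadc':
  pos 0: 'b' -> no (excluded)
  pos 1: 'b' -> no (excluded)
  pos 2: 'b' -> no (excluded)
  pos 3: 'd' -> MATCH
  pos 4: 'e' -> MATCH
  pos 5: 'a' -> no (excluded)
  pos 6: 'd' -> MATCH
  pos 7: 'c' -> MATCH
Total matches: 4

4


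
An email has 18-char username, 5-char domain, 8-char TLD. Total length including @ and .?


An email address has format: username@domain.tld
Username length: 18
'@' character: 1
Domain length: 5
'.' character: 1
TLD length: 8
Total = 18 + 1 + 5 + 1 + 8 = 33

33


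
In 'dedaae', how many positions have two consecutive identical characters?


Looking for consecutive identical characters in 'dedaae':
  pos 0-1: 'd' vs 'e' -> different
  pos 1-2: 'e' vs 'd' -> different
  pos 2-3: 'd' vs 'a' -> different
  pos 3-4: 'a' vs 'a' -> MATCH ('aa')
  pos 4-5: 'a' vs 'e' -> different
Consecutive identical pairs: ['aa']
Count: 1

1


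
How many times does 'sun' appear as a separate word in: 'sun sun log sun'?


Scanning each word for exact match 'sun':
  Word 1: 'sun' -> MATCH
  Word 2: 'sun' -> MATCH
  Word 3: 'log' -> no
  Word 4: 'sun' -> MATCH
Total matches: 3

3


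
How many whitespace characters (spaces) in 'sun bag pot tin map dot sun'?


\s matches whitespace characters (spaces, tabs, etc.).
Text: 'sun bag pot tin map dot sun'
This text has 7 words separated by spaces.
Number of spaces = number of words - 1 = 7 - 1 = 6

6


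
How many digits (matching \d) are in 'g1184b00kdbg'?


\d matches any digit 0-9.
Scanning 'g1184b00kdbg':
  pos 1: '1' -> DIGIT
  pos 2: '1' -> DIGIT
  pos 3: '8' -> DIGIT
  pos 4: '4' -> DIGIT
  pos 6: '0' -> DIGIT
  pos 7: '0' -> DIGIT
Digits found: ['1', '1', '8', '4', '0', '0']
Total: 6

6


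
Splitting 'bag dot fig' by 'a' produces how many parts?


Splitting by 'a' breaks the string at each occurrence of the separator.
Text: 'bag dot fig'
Parts after split:
  Part 1: 'b'
  Part 2: 'g dot fig'
Total parts: 2

2


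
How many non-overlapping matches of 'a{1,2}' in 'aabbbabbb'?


Pattern 'a{1,2}' matches between 1 and 2 consecutive a's (greedy).
String: 'aabbbabbb'
Finding runs of a's and applying greedy matching:
  Run at pos 0: 'aa' (length 2)
  Run at pos 5: 'a' (length 1)
Matches: ['aa', 'a']
Count: 2

2


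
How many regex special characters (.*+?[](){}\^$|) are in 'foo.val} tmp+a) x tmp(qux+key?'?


Regex special characters are: . * + ? [ ] ( ) { } \ ^ $ |
Scanning 'foo.val} tmp+a) x tmp(qux+key?':
  pos 3: '.' -> SPECIAL
  pos 7: '}' -> SPECIAL
  pos 12: '+' -> SPECIAL
  pos 14: ')' -> SPECIAL
  pos 21: '(' -> SPECIAL
  pos 25: '+' -> SPECIAL
  pos 29: '?' -> SPECIAL
Special chars found: ['.', '}', '+', ')', '(', '+', '?']
Total: 7

7


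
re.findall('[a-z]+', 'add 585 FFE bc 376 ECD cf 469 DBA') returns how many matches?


Pattern '[a-z]+' finds one or more lowercase letters.
Text: 'add 585 FFE bc 376 ECD cf 469 DBA'
Scanning for matches:
  Match 1: 'add'
  Match 2: 'bc'
  Match 3: 'cf'
Total matches: 3

3


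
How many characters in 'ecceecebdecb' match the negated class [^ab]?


Negated class [^ab] matches any char NOT in {a, b}
Scanning 'ecceecebdecb':
  pos 0: 'e' -> MATCH
  pos 1: 'c' -> MATCH
  pos 2: 'c' -> MATCH
  pos 3: 'e' -> MATCH
  pos 4: 'e' -> MATCH
  pos 5: 'c' -> MATCH
  pos 6: 'e' -> MATCH
  pos 7: 'b' -> no (excluded)
  pos 8: 'd' -> MATCH
  pos 9: 'e' -> MATCH
  pos 10: 'c' -> MATCH
  pos 11: 'b' -> no (excluded)
Total matches: 10

10


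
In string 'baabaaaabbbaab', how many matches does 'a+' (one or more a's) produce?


Pattern 'a+' matches one or more consecutive a's.
String: 'baabaaaabbbaab'
Scanning for runs of a:
  Match 1: 'aa' (length 2)
  Match 2: 'aaaa' (length 4)
  Match 3: 'aa' (length 2)
Total matches: 3

3


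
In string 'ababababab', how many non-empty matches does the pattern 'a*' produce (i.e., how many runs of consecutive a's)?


Pattern 'a*' matches zero or more a's. We want non-empty runs of consecutive a's.
String: 'ababababab'
Walking through the string to find runs of a's:
  Run 1: positions 0-0 -> 'a'
  Run 2: positions 2-2 -> 'a'
  Run 3: positions 4-4 -> 'a'
  Run 4: positions 6-6 -> 'a'
  Run 5: positions 8-8 -> 'a'
Non-empty runs found: ['a', 'a', 'a', 'a', 'a']
Count: 5

5


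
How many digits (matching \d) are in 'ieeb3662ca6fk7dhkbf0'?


\d matches any digit 0-9.
Scanning 'ieeb3662ca6fk7dhkbf0':
  pos 4: '3' -> DIGIT
  pos 5: '6' -> DIGIT
  pos 6: '6' -> DIGIT
  pos 7: '2' -> DIGIT
  pos 10: '6' -> DIGIT
  pos 13: '7' -> DIGIT
  pos 19: '0' -> DIGIT
Digits found: ['3', '6', '6', '2', '6', '7', '0']
Total: 7

7


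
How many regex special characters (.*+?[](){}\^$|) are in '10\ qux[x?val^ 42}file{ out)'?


Regex special characters are: . * + ? [ ] ( ) { } \ ^ $ |
Scanning '10\ qux[x?val^ 42}file{ out)':
  pos 2: '\' -> SPECIAL
  pos 7: '[' -> SPECIAL
  pos 9: '?' -> SPECIAL
  pos 13: '^' -> SPECIAL
  pos 17: '}' -> SPECIAL
  pos 22: '{' -> SPECIAL
  pos 27: ')' -> SPECIAL
Special chars found: ['\\', '[', '?', '^', '}', '{', ')']
Total: 7

7


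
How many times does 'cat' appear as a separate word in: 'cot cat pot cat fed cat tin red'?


Scanning each word for exact match 'cat':
  Word 1: 'cot' -> no
  Word 2: 'cat' -> MATCH
  Word 3: 'pot' -> no
  Word 4: 'cat' -> MATCH
  Word 5: 'fed' -> no
  Word 6: 'cat' -> MATCH
  Word 7: 'tin' -> no
  Word 8: 'red' -> no
Total matches: 3

3


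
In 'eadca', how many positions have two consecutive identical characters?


Looking for consecutive identical characters in 'eadca':
  pos 0-1: 'e' vs 'a' -> different
  pos 1-2: 'a' vs 'd' -> different
  pos 2-3: 'd' vs 'c' -> different
  pos 3-4: 'c' vs 'a' -> different
Consecutive identical pairs: []
Count: 0

0


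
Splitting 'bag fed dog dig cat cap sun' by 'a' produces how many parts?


Splitting by 'a' breaks the string at each occurrence of the separator.
Text: 'bag fed dog dig cat cap sun'
Parts after split:
  Part 1: 'b'
  Part 2: 'g fed dog dig c'
  Part 3: 't c'
  Part 4: 'p sun'
Total parts: 4

4


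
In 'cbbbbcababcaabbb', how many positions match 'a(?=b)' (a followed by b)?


Lookahead 'a(?=b)' matches 'a' only when followed by 'b'.
String: 'cbbbbcababcaabbb'
Checking each position where char is 'a':
  pos 6: 'a' -> MATCH (next='b')
  pos 8: 'a' -> MATCH (next='b')
  pos 11: 'a' -> no (next='a')
  pos 12: 'a' -> MATCH (next='b')
Matching positions: [6, 8, 12]
Count: 3

3


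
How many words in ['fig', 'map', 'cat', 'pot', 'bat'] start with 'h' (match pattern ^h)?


Pattern ^h anchors to start of word. Check which words begin with 'h':
  'fig' -> no
  'map' -> no
  'cat' -> no
  'pot' -> no
  'bat' -> no
Matching words: []
Count: 0

0


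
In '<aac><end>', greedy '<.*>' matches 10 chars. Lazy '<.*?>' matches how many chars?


Greedy '<.*>' tries to match as MUCH as possible.
Lazy '<.*?>' tries to match as LITTLE as possible.

String: '<aac><end>'
Greedy '<.*>' starts at first '<' and extends to the LAST '>': '<aac><end>' (10 chars)
Lazy '<.*?>' starts at first '<' and stops at the FIRST '>': '<aac>' (5 chars)

5


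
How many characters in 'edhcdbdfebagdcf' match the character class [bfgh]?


Character class [bfgh] matches any of: {b, f, g, h}
Scanning string 'edhcdbdfebagdcf' character by character:
  pos 0: 'e' -> no
  pos 1: 'd' -> no
  pos 2: 'h' -> MATCH
  pos 3: 'c' -> no
  pos 4: 'd' -> no
  pos 5: 'b' -> MATCH
  pos 6: 'd' -> no
  pos 7: 'f' -> MATCH
  pos 8: 'e' -> no
  pos 9: 'b' -> MATCH
  pos 10: 'a' -> no
  pos 11: 'g' -> MATCH
  pos 12: 'd' -> no
  pos 13: 'c' -> no
  pos 14: 'f' -> MATCH
Total matches: 6

6


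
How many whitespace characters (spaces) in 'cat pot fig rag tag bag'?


\s matches whitespace characters (spaces, tabs, etc.).
Text: 'cat pot fig rag tag bag'
This text has 6 words separated by spaces.
Number of spaces = number of words - 1 = 6 - 1 = 5

5


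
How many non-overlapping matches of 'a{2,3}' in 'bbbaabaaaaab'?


Pattern 'a{2,3}' matches between 2 and 3 consecutive a's (greedy).
String: 'bbbaabaaaaab'
Finding runs of a's and applying greedy matching:
  Run at pos 3: 'aa' (length 2)
  Run at pos 6: 'aaaaa' (length 5)
Matches: ['aa', 'aaa', 'aa']
Count: 3

3


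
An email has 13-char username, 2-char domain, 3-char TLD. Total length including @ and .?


An email address has format: username@domain.tld
Username length: 13
'@' character: 1
Domain length: 2
'.' character: 1
TLD length: 3
Total = 13 + 1 + 2 + 1 + 3 = 20

20


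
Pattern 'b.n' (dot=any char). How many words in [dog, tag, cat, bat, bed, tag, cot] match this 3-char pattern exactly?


Pattern 'b.n' means: starts with 'b', any single char, ends with 'n'.
Checking each word (must be exactly 3 chars):
  'dog' (len=3): no
  'tag' (len=3): no
  'cat' (len=3): no
  'bat' (len=3): no
  'bed' (len=3): no
  'tag' (len=3): no
  'cot' (len=3): no
Matching words: []
Total: 0

0


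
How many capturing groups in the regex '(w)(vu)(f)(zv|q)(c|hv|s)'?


To count capturing groups, count each '(' that starts a group.
Pattern: '(w)(vu)(f)(zv|q)(c|hv|s)'
Walking through the pattern:
  Position 0: '(' -> group #1
  Position 3: '(' -> group #2
  Position 7: '(' -> group #3
  Position 10: '(' -> group #4
  Position 16: '(' -> group #5
Total capturing groups: 5

5


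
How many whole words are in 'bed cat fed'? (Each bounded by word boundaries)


Word boundaries (\b) mark the start/end of each word.
Text: 'bed cat fed'
Splitting by whitespace:
  Word 1: 'bed'
  Word 2: 'cat'
  Word 3: 'fed'
Total whole words: 3

3


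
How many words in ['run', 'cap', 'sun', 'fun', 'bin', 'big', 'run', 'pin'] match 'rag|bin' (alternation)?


Alternation 'rag|bin' matches either 'rag' or 'bin'.
Checking each word:
  'run' -> no
  'cap' -> no
  'sun' -> no
  'fun' -> no
  'bin' -> MATCH
  'big' -> no
  'run' -> no
  'pin' -> no
Matches: ['bin']
Count: 1

1


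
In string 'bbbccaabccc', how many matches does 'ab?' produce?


Pattern 'ab?' matches 'a' optionally followed by 'b'.
String: 'bbbccaabccc'
Scanning left to right for 'a' then checking next char:
  Match 1: 'a' (a not followed by b)
  Match 2: 'ab' (a followed by b)
Total matches: 2

2


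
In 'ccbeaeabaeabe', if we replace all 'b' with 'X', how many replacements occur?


re.sub('b', 'X', text) replaces every occurrence of 'b' with 'X'.
Text: 'ccbeaeabaeabe'
Scanning for 'b':
  pos 2: 'b' -> replacement #1
  pos 7: 'b' -> replacement #2
  pos 11: 'b' -> replacement #3
Total replacements: 3

3


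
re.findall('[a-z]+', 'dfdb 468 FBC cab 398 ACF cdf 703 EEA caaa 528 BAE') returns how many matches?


Pattern '[a-z]+' finds one or more lowercase letters.
Text: 'dfdb 468 FBC cab 398 ACF cdf 703 EEA caaa 528 BAE'
Scanning for matches:
  Match 1: 'dfdb'
  Match 2: 'cab'
  Match 3: 'cdf'
  Match 4: 'caaa'
Total matches: 4

4


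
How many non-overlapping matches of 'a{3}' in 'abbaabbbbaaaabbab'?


Pattern 'a{3}' matches exactly 3 consecutive a's (greedy, non-overlapping).
String: 'abbaabbbbaaaabbab'
Scanning for runs of a's:
  Run at pos 0: 'a' (length 1) -> 0 match(es)
  Run at pos 3: 'aa' (length 2) -> 0 match(es)
  Run at pos 9: 'aaaa' (length 4) -> 1 match(es)
  Run at pos 15: 'a' (length 1) -> 0 match(es)
Matches found: ['aaa']
Total: 1

1


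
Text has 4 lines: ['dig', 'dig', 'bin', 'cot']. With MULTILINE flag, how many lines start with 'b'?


With MULTILINE flag, ^ matches the start of each line.
Lines: ['dig', 'dig', 'bin', 'cot']
Checking which lines start with 'b':
  Line 1: 'dig' -> no
  Line 2: 'dig' -> no
  Line 3: 'bin' -> MATCH
  Line 4: 'cot' -> no
Matching lines: ['bin']
Count: 1

1


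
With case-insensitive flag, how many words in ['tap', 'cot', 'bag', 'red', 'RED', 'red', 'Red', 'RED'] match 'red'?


Case-insensitive matching: compare each word's lowercase form to 'red'.
  'tap' -> lower='tap' -> no
  'cot' -> lower='cot' -> no
  'bag' -> lower='bag' -> no
  'red' -> lower='red' -> MATCH
  'RED' -> lower='red' -> MATCH
  'red' -> lower='red' -> MATCH
  'Red' -> lower='red' -> MATCH
  'RED' -> lower='red' -> MATCH
Matches: ['red', 'RED', 'red', 'Red', 'RED']
Count: 5

5


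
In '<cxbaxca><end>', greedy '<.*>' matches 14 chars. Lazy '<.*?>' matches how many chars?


Greedy '<.*>' tries to match as MUCH as possible.
Lazy '<.*?>' tries to match as LITTLE as possible.

String: '<cxbaxca><end>'
Greedy '<.*>' starts at first '<' and extends to the LAST '>': '<cxbaxca><end>' (14 chars)
Lazy '<.*?>' starts at first '<' and stops at the FIRST '>': '<cxbaxca>' (9 chars)

9


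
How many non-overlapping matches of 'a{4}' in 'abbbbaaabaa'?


Pattern 'a{4}' matches exactly 4 consecutive a's (greedy, non-overlapping).
String: 'abbbbaaabaa'
Scanning for runs of a's:
  Run at pos 0: 'a' (length 1) -> 0 match(es)
  Run at pos 5: 'aaa' (length 3) -> 0 match(es)
  Run at pos 9: 'aa' (length 2) -> 0 match(es)
Matches found: []
Total: 0

0


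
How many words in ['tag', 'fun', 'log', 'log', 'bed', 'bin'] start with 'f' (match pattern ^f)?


Pattern ^f anchors to start of word. Check which words begin with 'f':
  'tag' -> no
  'fun' -> MATCH (starts with 'f')
  'log' -> no
  'log' -> no
  'bed' -> no
  'bin' -> no
Matching words: ['fun']
Count: 1

1


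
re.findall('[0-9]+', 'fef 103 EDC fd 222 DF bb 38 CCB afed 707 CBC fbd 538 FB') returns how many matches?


Pattern '[0-9]+' finds one or more digits.
Text: 'fef 103 EDC fd 222 DF bb 38 CCB afed 707 CBC fbd 538 FB'
Scanning for matches:
  Match 1: '103'
  Match 2: '222'
  Match 3: '38'
  Match 4: '707'
  Match 5: '538'
Total matches: 5

5


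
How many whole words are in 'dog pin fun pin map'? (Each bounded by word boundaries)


Word boundaries (\b) mark the start/end of each word.
Text: 'dog pin fun pin map'
Splitting by whitespace:
  Word 1: 'dog'
  Word 2: 'pin'
  Word 3: 'fun'
  Word 4: 'pin'
  Word 5: 'map'
Total whole words: 5

5


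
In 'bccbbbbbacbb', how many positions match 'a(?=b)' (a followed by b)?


Lookahead 'a(?=b)' matches 'a' only when followed by 'b'.
String: 'bccbbbbbacbb'
Checking each position where char is 'a':
  pos 8: 'a' -> no (next='c')
Matching positions: []
Count: 0

0


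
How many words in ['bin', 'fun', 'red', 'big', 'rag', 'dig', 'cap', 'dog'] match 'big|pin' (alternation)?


Alternation 'big|pin' matches either 'big' or 'pin'.
Checking each word:
  'bin' -> no
  'fun' -> no
  'red' -> no
  'big' -> MATCH
  'rag' -> no
  'dig' -> no
  'cap' -> no
  'dog' -> no
Matches: ['big']
Count: 1

1


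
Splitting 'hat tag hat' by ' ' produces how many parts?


Splitting by ' ' breaks the string at each occurrence of the separator.
Text: 'hat tag hat'
Parts after split:
  Part 1: 'hat'
  Part 2: 'tag'
  Part 3: 'hat'
Total parts: 3

3


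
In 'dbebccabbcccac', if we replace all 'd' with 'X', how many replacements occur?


re.sub('d', 'X', text) replaces every occurrence of 'd' with 'X'.
Text: 'dbebccabbcccac'
Scanning for 'd':
  pos 0: 'd' -> replacement #1
Total replacements: 1

1


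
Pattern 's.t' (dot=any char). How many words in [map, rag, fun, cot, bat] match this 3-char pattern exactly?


Pattern 's.t' means: starts with 's', any single char, ends with 't'.
Checking each word (must be exactly 3 chars):
  'map' (len=3): no
  'rag' (len=3): no
  'fun' (len=3): no
  'cot' (len=3): no
  'bat' (len=3): no
Matching words: []
Total: 0

0


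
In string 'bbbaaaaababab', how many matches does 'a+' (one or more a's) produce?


Pattern 'a+' matches one or more consecutive a's.
String: 'bbbaaaaababab'
Scanning for runs of a:
  Match 1: 'aaaaa' (length 5)
  Match 2: 'a' (length 1)
  Match 3: 'a' (length 1)
Total matches: 3

3


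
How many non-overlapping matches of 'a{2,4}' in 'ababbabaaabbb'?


Pattern 'a{2,4}' matches between 2 and 4 consecutive a's (greedy).
String: 'ababbabaaabbb'
Finding runs of a's and applying greedy matching:
  Run at pos 0: 'a' (length 1)
  Run at pos 2: 'a' (length 1)
  Run at pos 5: 'a' (length 1)
  Run at pos 7: 'aaa' (length 3)
Matches: ['aaa']
Count: 1

1


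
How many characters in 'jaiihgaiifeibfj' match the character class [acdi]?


Character class [acdi] matches any of: {a, c, d, i}
Scanning string 'jaiihgaiifeibfj' character by character:
  pos 0: 'j' -> no
  pos 1: 'a' -> MATCH
  pos 2: 'i' -> MATCH
  pos 3: 'i' -> MATCH
  pos 4: 'h' -> no
  pos 5: 'g' -> no
  pos 6: 'a' -> MATCH
  pos 7: 'i' -> MATCH
  pos 8: 'i' -> MATCH
  pos 9: 'f' -> no
  pos 10: 'e' -> no
  pos 11: 'i' -> MATCH
  pos 12: 'b' -> no
  pos 13: 'f' -> no
  pos 14: 'j' -> no
Total matches: 7

7


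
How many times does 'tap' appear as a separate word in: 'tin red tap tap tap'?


Scanning each word for exact match 'tap':
  Word 1: 'tin' -> no
  Word 2: 'red' -> no
  Word 3: 'tap' -> MATCH
  Word 4: 'tap' -> MATCH
  Word 5: 'tap' -> MATCH
Total matches: 3

3


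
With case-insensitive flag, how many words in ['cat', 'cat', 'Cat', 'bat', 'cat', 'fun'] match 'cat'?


Case-insensitive matching: compare each word's lowercase form to 'cat'.
  'cat' -> lower='cat' -> MATCH
  'cat' -> lower='cat' -> MATCH
  'Cat' -> lower='cat' -> MATCH
  'bat' -> lower='bat' -> no
  'cat' -> lower='cat' -> MATCH
  'fun' -> lower='fun' -> no
Matches: ['cat', 'cat', 'Cat', 'cat']
Count: 4

4


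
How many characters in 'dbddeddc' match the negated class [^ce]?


Negated class [^ce] matches any char NOT in {c, e}
Scanning 'dbddeddc':
  pos 0: 'd' -> MATCH
  pos 1: 'b' -> MATCH
  pos 2: 'd' -> MATCH
  pos 3: 'd' -> MATCH
  pos 4: 'e' -> no (excluded)
  pos 5: 'd' -> MATCH
  pos 6: 'd' -> MATCH
  pos 7: 'c' -> no (excluded)
Total matches: 6

6


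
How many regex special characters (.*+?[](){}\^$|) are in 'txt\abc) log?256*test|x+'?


Regex special characters are: . * + ? [ ] ( ) { } \ ^ $ |
Scanning 'txt\abc) log?256*test|x+':
  pos 3: '\' -> SPECIAL
  pos 7: ')' -> SPECIAL
  pos 12: '?' -> SPECIAL
  pos 16: '*' -> SPECIAL
  pos 21: '|' -> SPECIAL
  pos 23: '+' -> SPECIAL
Special chars found: ['\\', ')', '?', '*', '|', '+']
Total: 6

6


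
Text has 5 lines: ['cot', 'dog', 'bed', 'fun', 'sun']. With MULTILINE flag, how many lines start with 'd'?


With MULTILINE flag, ^ matches the start of each line.
Lines: ['cot', 'dog', 'bed', 'fun', 'sun']
Checking which lines start with 'd':
  Line 1: 'cot' -> no
  Line 2: 'dog' -> MATCH
  Line 3: 'bed' -> no
  Line 4: 'fun' -> no
  Line 5: 'sun' -> no
Matching lines: ['dog']
Count: 1

1


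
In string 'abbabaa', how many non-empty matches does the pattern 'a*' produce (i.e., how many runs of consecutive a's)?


Pattern 'a*' matches zero or more a's. We want non-empty runs of consecutive a's.
String: 'abbabaa'
Walking through the string to find runs of a's:
  Run 1: positions 0-0 -> 'a'
  Run 2: positions 3-3 -> 'a'
  Run 3: positions 5-6 -> 'aa'
Non-empty runs found: ['a', 'a', 'aa']
Count: 3

3


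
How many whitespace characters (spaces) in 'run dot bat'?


\s matches whitespace characters (spaces, tabs, etc.).
Text: 'run dot bat'
This text has 3 words separated by spaces.
Number of spaces = number of words - 1 = 3 - 1 = 2

2


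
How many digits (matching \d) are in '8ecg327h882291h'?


\d matches any digit 0-9.
Scanning '8ecg327h882291h':
  pos 0: '8' -> DIGIT
  pos 4: '3' -> DIGIT
  pos 5: '2' -> DIGIT
  pos 6: '7' -> DIGIT
  pos 8: '8' -> DIGIT
  pos 9: '8' -> DIGIT
  pos 10: '2' -> DIGIT
  pos 11: '2' -> DIGIT
  pos 12: '9' -> DIGIT
  pos 13: '1' -> DIGIT
Digits found: ['8', '3', '2', '7', '8', '8', '2', '2', '9', '1']
Total: 10

10
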